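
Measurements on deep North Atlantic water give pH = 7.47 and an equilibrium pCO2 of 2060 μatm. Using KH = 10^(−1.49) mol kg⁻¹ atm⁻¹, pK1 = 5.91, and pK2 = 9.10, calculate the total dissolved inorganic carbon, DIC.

DIC = 2.54 mmol/kg

[CO2*] = KH · pCO2 = 10^(−1.49) × 2060×10^-6 = 6.666×10^-5 mol/kg
α₀ = 1/(1 + K1/[H⁺] + K1K2/[H⁺]²) = 1/(1 + 10^+1.56 + 10^-0.07) = 0.02621
DIC = [CO2*]/α₀ = 6.666×10^-5 / 0.02621 = 2.54 mmol/kg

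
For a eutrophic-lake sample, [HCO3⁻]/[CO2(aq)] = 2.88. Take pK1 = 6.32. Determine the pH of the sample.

From K1 = [H⁺][HCO3⁻]/[CO2(aq)]:  pH = pK1 + log₁₀([HCO3⁻]/[CO2(aq)])
log₁₀(2.88) = +0.459
pH = 6.32 + (+0.459) = 6.78

pH = 6.78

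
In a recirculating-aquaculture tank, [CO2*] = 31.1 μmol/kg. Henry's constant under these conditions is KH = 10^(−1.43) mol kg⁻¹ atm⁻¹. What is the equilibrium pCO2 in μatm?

KH = 10^(−1.43) = 3.715×10^-2 mol kg⁻¹ atm⁻¹
pCO2 = [CO2*]/KH = 31.1×10^-6 / 3.715×10^-2 = 8.37×10^-4 atm = 837 μatm

pCO2 = 837 μatm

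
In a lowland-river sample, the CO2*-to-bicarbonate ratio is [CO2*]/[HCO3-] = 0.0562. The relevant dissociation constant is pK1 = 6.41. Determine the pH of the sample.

pH = 7.66

From K1 = [H⁺][HCO3-]/[CO2*]:  pH = pK1 − log₁₀([CO2*]/[HCO3-])
log₁₀(0.0562) = -1.250
pH = 6.41 − (-1.250) = 7.66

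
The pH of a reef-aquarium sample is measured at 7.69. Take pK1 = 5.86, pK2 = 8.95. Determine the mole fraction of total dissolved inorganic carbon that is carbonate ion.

α₂ = 1 / (1 + [H⁺]/K2 + [H⁺]²/(K1K2)) = 1 / (1 + 10^+1.26 + 10^-0.57)
   = 1 / (1 + 18.197 + 0.26915) = 1/19.466 = 0.05137

α₂ = 0.0514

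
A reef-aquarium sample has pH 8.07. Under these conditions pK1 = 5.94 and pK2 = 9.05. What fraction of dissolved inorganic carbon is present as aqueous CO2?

α₀ = 0.00667

α₀ = 1 / (1 + K1/[H⁺] + K1K2/[H⁺]²) = 1 / (1 + 10^+2.13 + 10^+1.15)
   = 1 / (1 + 134.90 + 14.125) = 1/150.02 = 0.006666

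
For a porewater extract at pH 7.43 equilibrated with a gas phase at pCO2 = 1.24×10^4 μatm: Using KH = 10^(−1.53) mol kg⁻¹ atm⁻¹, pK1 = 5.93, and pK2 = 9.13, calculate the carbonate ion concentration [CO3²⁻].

[CO3²⁻] = 0.231 mmol/kg

[CO2*] = KH · pCO2 = 10^(−1.53) × 1.24×10^4×10^-6 = 3.659×10^-4 mol/kg
α₀ = 1/(1 + K1/[H⁺] + K1K2/[H⁺]²) = 1/(1 + 10^+1.50 + 10^-0.20) = 0.03007
DIC = [CO2*]/α₀ = 3.659×10^-4 / 0.03007 = 12.17 mmol/kg
[CO3²⁻] = α₂·DIC; α₂ = 0.01897, so [CO3²⁻] = 0.01897 × 12.17 = 0.231 mmol/kg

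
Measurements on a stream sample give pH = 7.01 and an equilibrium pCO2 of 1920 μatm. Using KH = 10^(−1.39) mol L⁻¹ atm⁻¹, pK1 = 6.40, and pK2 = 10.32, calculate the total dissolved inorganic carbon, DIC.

[CO2*] = KH · pCO2 = 10^(−1.39) × 1920×10^-6 = 7.822×10^-5 mol/L
α₀ = 1/(1 + K1/[H⁺] + K1K2/[H⁺]²) = 1/(1 + 10^+0.61 + 10^-2.70) = 0.1970
DIC = [CO2*]/α₀ = 7.822×10^-5 / 0.1970 = 0.397 mmol/L

DIC = 0.397 mmol/L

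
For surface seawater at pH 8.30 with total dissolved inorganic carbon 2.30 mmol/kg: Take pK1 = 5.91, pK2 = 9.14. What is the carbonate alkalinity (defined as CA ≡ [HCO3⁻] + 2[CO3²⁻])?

CA = 2.58 mmol/kg

CA = [HCO3⁻] + 2[CO3²⁻] = (α₁ + 2α₂)·DIC
At pH 8.30: [H⁺]/K1 = 10^-2.39 = 0.0040738, K2/[H⁺] = 10^-0.84 = 0.14454
α₁ = 1/(1 + 0.0040738 + 0.14454) = 1/1.1486 = 0.8706; α₂ = α₁·K2/[H⁺] = 0.1258
α₁ + 2α₂ = 1.1223
CA = 1.1223 × 2.30 = 2.58 mmol/kg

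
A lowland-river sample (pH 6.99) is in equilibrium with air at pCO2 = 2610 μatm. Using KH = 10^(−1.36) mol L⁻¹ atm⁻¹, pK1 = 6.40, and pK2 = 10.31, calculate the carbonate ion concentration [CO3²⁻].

[CO2*] = KH · pCO2 = 10^(−1.36) × 2610×10^-6 = 1.139×10^-4 mol/L
α₀ = 1/(1 + K1/[H⁺] + K1K2/[H⁺]²) = 1/(1 + 10^+0.59 + 10^-2.73) = 0.2044
DIC = [CO2*]/α₀ = 1.139×10^-4 / 0.2044 = 0.5574 mmol/L
[CO3²⁻] = α₂·DIC; α₂ = 0.0003806, so [CO3²⁻] = 0.0003806 × 0.5574 = 0.000212 mmol/L = 0.212 μmol/L

[CO3²⁻] = 0.212 μmol/L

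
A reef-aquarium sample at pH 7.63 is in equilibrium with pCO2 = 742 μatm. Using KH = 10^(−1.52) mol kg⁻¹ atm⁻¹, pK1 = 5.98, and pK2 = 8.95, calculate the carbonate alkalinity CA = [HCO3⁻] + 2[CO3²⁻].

[CO2*] = KH · pCO2 = 10^(−1.52) × 742×10^-6 = 2.241×10^-5 mol/kg
α₀ = 1/(1 + K1/[H⁺] + K1K2/[H⁺]²) = 1/(1 + 10^+1.65 + 10^+0.33) = 0.02092
DIC = [CO2*]/α₀ = 2.241×10^-5 / 0.02092 = 1.071 mmol/kg
CA = (α₁ + 2α₂)·DIC = (0.9344 + 2×0.04472) × 1.071 = 1.10 mmol/kg

CA = 1.10 mmol/kg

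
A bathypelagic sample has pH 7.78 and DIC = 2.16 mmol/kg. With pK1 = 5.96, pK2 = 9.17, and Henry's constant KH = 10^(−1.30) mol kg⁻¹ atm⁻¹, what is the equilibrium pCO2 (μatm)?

α₀ = 1 / (1 + K1/[H⁺] + K1K2/[H⁺]²) = 1 / (1 + 10^+1.82 + 10^+0.43)
   = 1 / (1 + 66.069 + 2.6915) = 1/69.761 = 0.01433
[CO2*] = α₀ × DIC = 0.01433 × 2.16 = 0.03096 mmol/kg
pCO2 = [CO2*]/KH = 3.096×10^-5 / 5.012×10^-2 = 618 μatm

pCO2 = 618 μatm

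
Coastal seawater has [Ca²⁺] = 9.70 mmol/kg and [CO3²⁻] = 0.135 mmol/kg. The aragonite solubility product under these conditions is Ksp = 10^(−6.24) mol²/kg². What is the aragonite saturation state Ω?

Ω = 2.28

Ksp = 10^(−6.24) = 5.754×10^-7
Ω = [Ca²⁺][CO3²⁻]/Ksp = (9.70×10^-3)(0.135×10^-3) / 5.754×10^-7 = 2.28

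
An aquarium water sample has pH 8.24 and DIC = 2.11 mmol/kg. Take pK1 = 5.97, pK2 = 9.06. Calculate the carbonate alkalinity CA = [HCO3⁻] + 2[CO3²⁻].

CA = 2.38 mmol/kg

CA = [HCO3⁻] + 2[CO3²⁻] = (α₁ + 2α₂)·DIC
At pH 8.24: [H⁺]/K1 = 10^-2.27 = 0.0053703, K2/[H⁺] = 10^-0.82 = 0.15136
α₁ = 1/(1 + 0.0053703 + 0.15136) = 1/1.1567 = 0.8645; α₂ = α₁·K2/[H⁺] = 0.1308
α₁ + 2α₂ = 1.1262
CA = 1.1262 × 2.11 = 2.38 mmol/kg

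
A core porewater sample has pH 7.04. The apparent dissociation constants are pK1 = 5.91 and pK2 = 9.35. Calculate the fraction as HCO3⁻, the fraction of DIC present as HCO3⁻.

α₁ = 0.927

α₁ = 1 / (1 + [H⁺]/K1 + K2/[H⁺]) = 1 / (1 + 10^-1.13 + 10^-2.31)
   = 1 / (1 + 0.074131 + 0.0048978) = 1/1.0790 = 0.9268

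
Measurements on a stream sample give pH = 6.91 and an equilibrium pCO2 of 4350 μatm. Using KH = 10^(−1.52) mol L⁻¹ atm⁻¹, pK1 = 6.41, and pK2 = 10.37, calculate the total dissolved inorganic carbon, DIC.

[CO2*] = KH · pCO2 = 10^(−1.52) × 4350×10^-6 = 1.314×10^-4 mol/L
α₀ = 1/(1 + K1/[H⁺] + K1K2/[H⁺]²) = 1/(1 + 10^+0.50 + 10^-2.96) = 0.2402
DIC = [CO2*]/α₀ = 1.314×10^-4 / 0.2402 = 0.547 mmol/L

DIC = 0.547 mmol/L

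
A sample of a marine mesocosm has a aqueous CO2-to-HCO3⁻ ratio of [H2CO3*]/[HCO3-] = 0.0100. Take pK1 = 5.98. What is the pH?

From K1 = [H⁺][HCO3-]/[H2CO3*]:  pH = pK1 − log₁₀([H2CO3*]/[HCO3-])
log₁₀(0.0100) = -2.000
pH = 5.98 − (-2.000) = 7.98

pH = 7.98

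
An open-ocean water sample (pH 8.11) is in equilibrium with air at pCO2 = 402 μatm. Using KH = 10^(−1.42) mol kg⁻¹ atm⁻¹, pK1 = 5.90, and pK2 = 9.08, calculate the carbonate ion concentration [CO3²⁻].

[CO2*] = KH · pCO2 = 10^(−1.42) × 402×10^-6 = 1.528×10^-5 mol/kg
α₀ = 1/(1 + K1/[H⁺] + K1K2/[H⁺]²) = 1/(1 + 10^+2.21 + 10^+1.24) = 0.005538
DIC = [CO2*]/α₀ = 1.528×10^-5 / 0.005538 = 2.760 mmol/kg
[CO3²⁻] = α₂·DIC; α₂ = 0.09625, so [CO3²⁻] = 0.09625 × 2.760 = 0.266 mmol/kg

[CO3²⁻] = 0.266 mmol/kg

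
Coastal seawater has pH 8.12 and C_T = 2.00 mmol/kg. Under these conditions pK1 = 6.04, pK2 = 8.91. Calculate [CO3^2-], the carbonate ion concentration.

α₂ = 1 / (1 + [H⁺]/K2 + [H⁺]²/(K1K2)) = 1 / (1 + 10^+0.79 + 10^-1.29)
   = 1 / (1 + 6.1660 + 0.051286) = 1/7.2172 = 0.1386
[CO3²⁻] = α₂ × DIC = 0.1386 × 2.00 = 0.277 mmol/kg

[CO3²⁻] = 0.277 mmol/kg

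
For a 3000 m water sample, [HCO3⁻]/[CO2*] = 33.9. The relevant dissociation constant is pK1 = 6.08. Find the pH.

pH = 7.61

From K1 = [H⁺][HCO3⁻]/[CO2*]:  pH = pK1 + log₁₀([HCO3⁻]/[CO2*])
log₁₀(33.9) = +1.530
pH = 6.08 + (+1.530) = 7.61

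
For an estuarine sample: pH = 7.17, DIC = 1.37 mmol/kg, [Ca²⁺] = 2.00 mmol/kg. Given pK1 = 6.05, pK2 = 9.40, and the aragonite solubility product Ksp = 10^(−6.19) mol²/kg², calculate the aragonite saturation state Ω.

Ω = 0.0231

α₂ = 1 / (1 + [H⁺]/K2 + [H⁺]²/(K1K2)) = 1 / (1 + 10^+2.23 + 10^+1.11)
   = 1 / (1 + 169.82 + 12.882) = 1/183.71 = 0.005443
[CO3²⁻] = α₂ × DIC = 0.005443 × 1.37 = 0.007458 mmol/kg = 7.458 μmol/kg
Ksp = 10^(−6.19) = 6.457×10^-7
Ω = [Ca²⁺][CO3²⁻]/Ksp = (2.00×10^-3)(7.458×10^-6) / 6.457×10^-7 = 0.0231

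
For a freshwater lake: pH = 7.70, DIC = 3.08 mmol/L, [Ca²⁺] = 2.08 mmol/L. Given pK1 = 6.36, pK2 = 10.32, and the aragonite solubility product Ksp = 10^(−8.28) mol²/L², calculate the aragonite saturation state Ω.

α₂ = 1 / (1 + [H⁺]/K2 + [H⁺]²/(K1K2)) = 1 / (1 + 10^+2.62 + 10^+1.28)
   = 1 / (1 + 416.87 + 19.055) = 1/436.92 = 0.002289
[CO3²⁻] = α₂ × DIC = 0.002289 × 3.08 = 0.007049 mmol/L = 7.049 μmol/L
Ksp = 10^(−8.28) = 5.248×10^-9
Ω = [Ca²⁺][CO3²⁻]/Ksp = (2.08×10^-3)(7.049×10^-6) / 5.248×10^-9 = 2.79

Ω = 2.79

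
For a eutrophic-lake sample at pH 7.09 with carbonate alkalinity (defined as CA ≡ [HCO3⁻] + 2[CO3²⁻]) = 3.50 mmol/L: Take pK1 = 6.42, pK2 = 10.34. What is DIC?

CA = [HCO3⁻] + 2[CO3²⁻] = (α₁ + 2α₂)·DIC
At pH 7.09: [H⁺]/K1 = 10^-0.67 = 0.21380, K2/[H⁺] = 10^-3.25 = 0.00056234
α₁ = 1/(1 + 0.21380 + 0.00056234) = 1/1.2144 = 0.8235; α₂ = α₁·K2/[H⁺] = 0.0004631
α₁ + 2α₂ = 0.8244
DIC = CA / (α₁ + 2α₂) = 3.50 / 0.8244 = 4.25 mmol/L

DIC = 4.25 mmol/L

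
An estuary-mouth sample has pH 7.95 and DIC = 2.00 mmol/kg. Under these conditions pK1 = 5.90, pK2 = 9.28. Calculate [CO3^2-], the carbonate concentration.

α₂ = 1 / (1 + [H⁺]/K2 + [H⁺]²/(K1K2)) = 1 / (1 + 10^+1.33 + 10^-0.72)
   = 1 / (1 + 21.380 + 0.19055) = 1/22.570 = 0.04431
[CO3²⁻] = α₂ × DIC = 0.04431 × 2.00 = 0.0886 mmol/kg

[CO3²⁻] = 0.0886 mmol/kg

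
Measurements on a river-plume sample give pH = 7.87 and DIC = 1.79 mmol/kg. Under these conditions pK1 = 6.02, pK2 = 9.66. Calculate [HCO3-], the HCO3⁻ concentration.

[HCO3⁻] = 1.74 mmol/kg

α₁ = 1 / (1 + [H⁺]/K1 + K2/[H⁺]) = 1 / (1 + 10^-1.85 + 10^-1.79)
   = 1 / (1 + 0.014125 + 0.016218) = 1/1.0303 = 0.9706
[HCO3⁻] = α₁ × DIC = 0.9706 × 1.79 = 1.74 mmol/kg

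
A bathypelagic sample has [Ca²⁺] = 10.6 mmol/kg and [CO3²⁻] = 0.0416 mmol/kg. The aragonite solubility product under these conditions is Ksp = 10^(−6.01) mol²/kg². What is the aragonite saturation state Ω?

Ksp = 10^(−6.01) = 9.772×10^-7
Ω = [Ca²⁺][CO3²⁻]/Ksp = (10.6×10^-3)(0.0416×10^-3) / 9.772×10^-7 = 0.451

Ω = 0.451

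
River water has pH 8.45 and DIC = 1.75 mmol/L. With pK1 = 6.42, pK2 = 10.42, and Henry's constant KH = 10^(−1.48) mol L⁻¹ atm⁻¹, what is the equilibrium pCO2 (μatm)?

α₀ = 1 / (1 + K1/[H⁺] + K1K2/[H⁺]²) = 1 / (1 + 10^+2.03 + 10^+0.06)
   = 1 / (1 + 107.15 + 1.1482) = 1/109.30 = 0.009149
[CO2*] = α₀ × DIC = 0.009149 × 1.75 = 0.01601 mmol/L = 16.01 μmol/L
pCO2 = [CO2*]/KH = 1.601×10^-5 / 3.311×10^-2 = 484 μatm

pCO2 = 484 μatm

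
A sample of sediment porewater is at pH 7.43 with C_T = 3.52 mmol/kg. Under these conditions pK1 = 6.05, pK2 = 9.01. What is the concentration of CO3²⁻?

[CO3²⁻] = 0.0867 mmol/kg

α₂ = 1 / (1 + [H⁺]/K2 + [H⁺]²/(K1K2)) = 1 / (1 + 10^+1.58 + 10^+0.20)
   = 1 / (1 + 38.019 + 1.5849) = 1/40.604 = 0.02463
[CO3²⁻] = α₂ × DIC = 0.02463 × 3.52 = 0.0867 mmol/kg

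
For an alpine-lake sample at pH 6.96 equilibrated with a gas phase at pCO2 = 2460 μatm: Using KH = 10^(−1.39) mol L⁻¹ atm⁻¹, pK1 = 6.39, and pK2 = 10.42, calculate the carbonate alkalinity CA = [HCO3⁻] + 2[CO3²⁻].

CA = 0.373 mmol/L

[CO2*] = KH · pCO2 = 10^(−1.39) × 2460×10^-6 = 1.002×10^-4 mol/L
α₀ = 1/(1 + K1/[H⁺] + K1K2/[H⁺]²) = 1/(1 + 10^+0.57 + 10^-2.89) = 0.2120
DIC = [CO2*]/α₀ = 1.002×10^-4 / 0.2120 = 0.4727 mmol/L
CA = (α₁ + 2α₂)·DIC = (0.7877 + 2×0.0002731) × 0.4727 = 0.373 mmol/L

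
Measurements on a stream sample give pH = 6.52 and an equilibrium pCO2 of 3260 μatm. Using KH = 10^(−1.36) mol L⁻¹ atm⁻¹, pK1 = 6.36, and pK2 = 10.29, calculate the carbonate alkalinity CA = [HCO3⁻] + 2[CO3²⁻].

[CO2*] = KH · pCO2 = 10^(−1.36) × 3260×10^-6 = 1.423×10^-4 mol/L
α₀ = 1/(1 + K1/[H⁺] + K1K2/[H⁺]²) = 1/(1 + 10^+0.16 + 10^-3.61) = 0.4089
DIC = [CO2*]/α₀ = 1.423×10^-4 / 0.4089 = 0.3480 mmol/L
CA = (α₁ + 2α₂)·DIC = (0.5910 + 2×0.0001004) × 0.3480 = 0.206 mmol/L

CA = 0.206 mmol/L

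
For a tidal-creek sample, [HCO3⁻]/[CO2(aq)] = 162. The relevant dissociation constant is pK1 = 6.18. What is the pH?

From K1 = [H⁺][HCO3⁻]/[CO2(aq)]:  pH = pK1 + log₁₀([HCO3⁻]/[CO2(aq)])
log₁₀(162) = +2.210
pH = 6.18 + (+2.210) = 8.39

pH = 8.39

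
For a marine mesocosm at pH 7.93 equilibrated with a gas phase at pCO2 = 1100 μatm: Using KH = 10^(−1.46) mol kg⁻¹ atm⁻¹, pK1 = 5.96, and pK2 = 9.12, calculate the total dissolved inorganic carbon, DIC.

[CO2*] = KH · pCO2 = 10^(−1.46) × 1100×10^-6 = 3.814×10^-5 mol/kg
α₀ = 1/(1 + K1/[H⁺] + K1K2/[H⁺]²) = 1/(1 + 10^+1.97 + 10^+0.78) = 0.009965
DIC = [CO2*]/α₀ = 3.814×10^-5 / 0.009965 = 3.83 mmol/kg

DIC = 3.83 mmol/kg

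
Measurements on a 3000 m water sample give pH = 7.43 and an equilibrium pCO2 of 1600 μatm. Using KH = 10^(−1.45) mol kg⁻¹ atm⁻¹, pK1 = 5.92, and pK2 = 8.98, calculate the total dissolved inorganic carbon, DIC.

[CO2*] = KH · pCO2 = 10^(−1.45) × 1600×10^-6 = 5.677×10^-5 mol/kg
α₀ = 1/(1 + K1/[H⁺] + K1K2/[H⁺]²) = 1/(1 + 10^+1.51 + 10^-0.04) = 0.02918
DIC = [CO2*]/α₀ = 5.677×10^-5 / 0.02918 = 1.95 mmol/kg

DIC = 1.95 mmol/kg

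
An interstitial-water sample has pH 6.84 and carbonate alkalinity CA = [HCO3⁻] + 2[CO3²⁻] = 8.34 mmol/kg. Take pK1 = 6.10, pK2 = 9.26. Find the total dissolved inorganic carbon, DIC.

DIC = 9.81 mmol/kg

CA = [HCO3⁻] + 2[CO3²⁻] = (α₁ + 2α₂)·DIC
At pH 6.84: [H⁺]/K1 = 10^-0.74 = 0.18197, K2/[H⁺] = 10^-2.42 = 0.0038019
α₁ = 1/(1 + 0.18197 + 0.0038019) = 1/1.1858 = 0.8433; α₂ = α₁·K2/[H⁺] = 0.003206
α₁ + 2α₂ = 0.8497
DIC = CA / (α₁ + 2α₂) = 8.34 / 0.8497 = 9.81 mmol/kg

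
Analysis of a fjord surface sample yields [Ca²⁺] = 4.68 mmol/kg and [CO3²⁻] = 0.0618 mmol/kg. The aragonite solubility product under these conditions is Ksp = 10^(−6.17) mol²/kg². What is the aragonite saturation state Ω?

Ω = 0.428

Ksp = 10^(−6.17) = 6.761×10^-7
Ω = [Ca²⁺][CO3²⁻]/Ksp = (4.68×10^-3)(0.0618×10^-3) / 6.761×10^-7 = 0.428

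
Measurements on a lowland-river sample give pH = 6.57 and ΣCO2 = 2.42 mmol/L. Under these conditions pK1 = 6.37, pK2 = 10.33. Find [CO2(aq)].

[CO2*] = 0.936 mmol/L

α₀ = 1 / (1 + K1/[H⁺] + K1K2/[H⁺]²) = 1 / (1 + 10^+0.20 + 10^-3.56)
   = 1 / (1 + 1.5849 + 0.00027542) = 1/2.5852 = 0.3868
[CO2*] = α₀ × DIC = 0.3868 × 2.42 = 0.936 mmol/L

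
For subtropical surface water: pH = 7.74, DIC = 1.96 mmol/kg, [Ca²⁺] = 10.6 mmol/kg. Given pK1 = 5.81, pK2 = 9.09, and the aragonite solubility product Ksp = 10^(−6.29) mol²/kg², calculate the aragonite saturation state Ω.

α₂ = 1 / (1 + [H⁺]/K2 + [H⁺]²/(K1K2)) = 1 / (1 + 10^+1.35 + 10^-0.58)
   = 1 / (1 + 22.387 + 0.26303) = 1/23.650 = 0.04228
[CO3²⁻] = α₂ × DIC = 0.04228 × 1.96 = 0.08287 mmol/kg
Ksp = 10^(−6.29) = 5.129×10^-7
Ω = [Ca²⁺][CO3²⁻]/Ksp = (10.6×10^-3)(8.287×10^-5) / 5.129×10^-7 = 1.71

Ω = 1.71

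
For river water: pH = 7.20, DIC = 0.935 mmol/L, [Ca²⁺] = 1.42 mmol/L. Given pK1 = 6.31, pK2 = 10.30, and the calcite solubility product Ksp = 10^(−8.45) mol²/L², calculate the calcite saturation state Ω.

α₂ = 1 / (1 + [H⁺]/K2 + [H⁺]²/(K1K2)) = 1 / (1 + 10^+3.10 + 10^+2.21)
   = 1 / (1 + 1258.9 + 162.18) = 1/1422.1 = 0.0007032
[CO3²⁻] = α₂ × DIC = 0.0007032 × 0.935 = 0.0006575 mmol/L = 0.6575 μmol/L
Ksp = 10^(−8.45) = 3.548×10^-9
Ω = [Ca²⁺][CO3²⁻]/Ksp = (1.42×10^-3)(6.575×10^-7) / 3.548×10^-9 = 0.263

Ω = 0.263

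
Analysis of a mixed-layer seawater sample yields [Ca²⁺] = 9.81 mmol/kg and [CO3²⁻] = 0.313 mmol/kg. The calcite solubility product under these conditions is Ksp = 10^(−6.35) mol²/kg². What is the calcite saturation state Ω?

Ksp = 10^(−6.35) = 4.467×10^-7
Ω = [Ca²⁺][CO3²⁻]/Ksp = (9.81×10^-3)(0.313×10^-3) / 4.467×10^-7 = 6.87

Ω = 6.87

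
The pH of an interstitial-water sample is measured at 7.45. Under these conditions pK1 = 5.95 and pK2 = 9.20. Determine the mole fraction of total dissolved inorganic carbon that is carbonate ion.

α₂ = 1 / (1 + [H⁺]/K2 + [H⁺]²/(K1K2)) = 1 / (1 + 10^+1.75 + 10^+0.25)
   = 1 / (1 + 56.234 + 1.7783) = 1/59.012 = 0.01695

α₂ = 0.0169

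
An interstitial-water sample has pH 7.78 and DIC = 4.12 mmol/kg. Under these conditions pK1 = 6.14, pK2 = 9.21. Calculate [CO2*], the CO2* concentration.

α₀ = 1 / (1 + K1/[H⁺] + K1K2/[H⁺]²) = 1 / (1 + 10^+1.64 + 10^+0.21)
   = 1 / (1 + 43.652 + 1.6218) = 1/46.273 = 0.02161
[CO2*] = α₀ × DIC = 0.02161 × 4.12 = 0.0890 mmol/kg

[CO2*] = 0.0890 mmol/kg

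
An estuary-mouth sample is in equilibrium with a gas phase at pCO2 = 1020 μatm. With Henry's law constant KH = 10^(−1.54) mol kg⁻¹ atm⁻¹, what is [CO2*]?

[CO2*] = 29.4 μmol/kg

KH = 10^(−1.54) = 2.884×10^-2 mol kg⁻¹ atm⁻¹
[CO2*] = KH · pCO2 = 2.884×10^-2 × 1020×10^-6 atm = 2.94×10^-5 mol/kg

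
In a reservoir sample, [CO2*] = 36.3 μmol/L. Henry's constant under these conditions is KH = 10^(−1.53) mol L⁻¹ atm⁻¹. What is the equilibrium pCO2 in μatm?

KH = 10^(−1.53) = 2.951×10^-2 mol L⁻¹ atm⁻¹
pCO2 = [CO2*]/KH = 36.3×10^-6 / 2.951×10^-2 = 1.23×10^-3 atm = 1230 μatm

pCO2 = 1230 μatm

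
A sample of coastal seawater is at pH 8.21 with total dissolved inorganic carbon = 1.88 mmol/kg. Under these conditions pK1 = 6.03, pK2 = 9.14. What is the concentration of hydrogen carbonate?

α₁ = 1 / (1 + [H⁺]/K1 + K2/[H⁺]) = 1 / (1 + 10^-2.18 + 10^-0.93)
   = 1 / (1 + 0.0066069 + 0.11749) = 1/1.1241 = 0.8896
[HCO3⁻] = α₁ × DIC = 0.8896 × 1.88 = 1.67 mmol/kg

[HCO3⁻] = 1.67 mmol/kg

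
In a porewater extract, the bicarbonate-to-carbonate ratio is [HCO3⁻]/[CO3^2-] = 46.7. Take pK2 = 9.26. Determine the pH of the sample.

From K2 = [H⁺][CO3^2-]/[HCO3⁻]:  pH = pK2 − log₁₀([HCO3⁻]/[CO3^2-])
log₁₀(46.7) = +1.669
pH = 9.26 − (+1.669) = 7.59

pH = 7.59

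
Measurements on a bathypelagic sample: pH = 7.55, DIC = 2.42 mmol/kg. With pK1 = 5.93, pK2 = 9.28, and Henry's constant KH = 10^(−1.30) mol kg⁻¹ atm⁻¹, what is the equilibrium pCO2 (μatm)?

α₀ = 1 / (1 + K1/[H⁺] + K1K2/[H⁺]²) = 1 / (1 + 10^+1.62 + 10^-0.11)
   = 1 / (1 + 41.687 + 0.77625) = 1/43.463 = 0.02301
[CO2*] = α₀ × DIC = 0.02301 × 2.42 = 0.05568 mmol/kg
pCO2 = [CO2*]/KH = 5.568×10^-5 / 5.012×10^-2 = 1110 μatm

pCO2 = 1110 μatm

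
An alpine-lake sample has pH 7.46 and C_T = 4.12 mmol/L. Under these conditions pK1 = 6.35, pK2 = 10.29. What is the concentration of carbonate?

α₂ = 1 / (1 + [H⁺]/K2 + [H⁺]²/(K1K2)) = 1 / (1 + 10^+2.83 + 10^+1.72)
   = 1 / (1 + 676.08 + 52.481) = 1/729.56 = 0.001371
[CO3²⁻] = α₂ × DIC = 0.001371 × 4.12 = 0.00565 mmol/L = 5.65 μmol/L

[CO3²⁻] = 5.65 μmol/L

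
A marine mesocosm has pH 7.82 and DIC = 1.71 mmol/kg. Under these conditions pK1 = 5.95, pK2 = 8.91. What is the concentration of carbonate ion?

[CO3²⁻] = 0.127 mmol/kg

α₂ = 1 / (1 + [H⁺]/K2 + [H⁺]²/(K1K2)) = 1 / (1 + 10^+1.09 + 10^-0.78)
   = 1 / (1 + 12.303 + 0.16596) = 1/13.469 = 0.07425
[CO3²⁻] = α₂ × DIC = 0.07425 × 1.71 = 0.127 mmol/kg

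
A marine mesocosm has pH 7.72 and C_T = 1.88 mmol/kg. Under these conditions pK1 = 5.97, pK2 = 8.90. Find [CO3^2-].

α₂ = 1 / (1 + [H⁺]/K2 + [H⁺]²/(K1K2)) = 1 / (1 + 10^+1.18 + 10^-0.57)
   = 1 / (1 + 15.136 + 0.26915) = 1/16.405 = 0.06096
[CO3²⁻] = α₂ × DIC = 0.06096 × 1.88 = 0.115 mmol/kg

[CO3²⁻] = 0.115 mmol/kg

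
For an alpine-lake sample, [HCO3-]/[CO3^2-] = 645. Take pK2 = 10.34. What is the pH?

pH = 7.53

From K2 = [H⁺][CO3^2-]/[HCO3-]:  pH = pK2 − log₁₀([HCO3-]/[CO3^2-])
log₁₀(645) = +2.810
pH = 10.34 − (+2.810) = 7.53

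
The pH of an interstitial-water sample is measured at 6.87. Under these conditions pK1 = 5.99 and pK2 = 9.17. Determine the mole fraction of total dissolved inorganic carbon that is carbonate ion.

α₂ = 1 / (1 + [H⁺]/K2 + [H⁺]²/(K1K2)) = 1 / (1 + 10^+2.30 + 10^+1.42)
   = 1 / (1 + 199.53 + 26.303) = 1/226.83 = 0.004409

α₂ = 0.00441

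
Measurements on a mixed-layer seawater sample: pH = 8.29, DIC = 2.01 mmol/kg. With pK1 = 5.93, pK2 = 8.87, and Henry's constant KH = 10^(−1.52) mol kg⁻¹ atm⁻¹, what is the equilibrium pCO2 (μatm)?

pCO2 = 229 μatm

α₀ = 1 / (1 + K1/[H⁺] + K1K2/[H⁺]²) = 1 / (1 + 10^+2.36 + 10^+1.78)
   = 1 / (1 + 229.09 + 60.256) = 1/290.34 = 0.003444
[CO2*] = α₀ × DIC = 0.003444 × 2.01 = 0.006923 mmol/kg = 6.923 μmol/kg
pCO2 = [CO2*]/KH = 6.923×10^-6 / 3.020×10^-2 = 229 μatm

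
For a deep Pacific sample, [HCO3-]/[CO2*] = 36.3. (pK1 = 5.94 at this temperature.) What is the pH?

pH = 7.50

From K1 = [H⁺][HCO3-]/[CO2*]:  pH = pK1 + log₁₀([HCO3-]/[CO2*])
log₁₀(36.3) = +1.560
pH = 5.94 + (+1.560) = 7.50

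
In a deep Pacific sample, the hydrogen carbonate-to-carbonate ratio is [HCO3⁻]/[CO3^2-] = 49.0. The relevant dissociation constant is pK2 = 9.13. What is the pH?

From K2 = [H⁺][CO3^2-]/[HCO3⁻]:  pH = pK2 − log₁₀([HCO3⁻]/[CO3^2-])
log₁₀(49.0) = +1.690
pH = 9.13 − (+1.690) = 7.44

pH = 7.44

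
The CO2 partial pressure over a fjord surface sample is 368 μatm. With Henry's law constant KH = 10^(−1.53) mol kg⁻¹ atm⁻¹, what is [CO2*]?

[CO2*] = 10.9 μmol/kg

KH = 10^(−1.53) = 2.951×10^-2 mol kg⁻¹ atm⁻¹
[CO2*] = KH · pCO2 = 2.951×10^-2 × 368×10^-6 atm = 1.09×10^-5 mol/kg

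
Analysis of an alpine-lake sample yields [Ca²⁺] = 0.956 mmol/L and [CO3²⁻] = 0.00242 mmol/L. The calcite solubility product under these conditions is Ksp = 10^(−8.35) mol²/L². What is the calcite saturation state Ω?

Ksp = 10^(−8.35) = 4.467×10^-9
Ω = [Ca²⁺][CO3²⁻]/Ksp = (0.956×10^-3)(0.00242×10^-3) / 4.467×10^-9 = 0.518

Ω = 0.518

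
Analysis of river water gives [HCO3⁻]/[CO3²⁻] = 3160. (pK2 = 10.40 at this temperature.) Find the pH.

pH = 6.90

From K2 = [H⁺][CO3²⁻]/[HCO3⁻]:  pH = pK2 − log₁₀([HCO3⁻]/[CO3²⁻])
log₁₀(3160) = +3.500
pH = 10.40 − (+3.500) = 6.90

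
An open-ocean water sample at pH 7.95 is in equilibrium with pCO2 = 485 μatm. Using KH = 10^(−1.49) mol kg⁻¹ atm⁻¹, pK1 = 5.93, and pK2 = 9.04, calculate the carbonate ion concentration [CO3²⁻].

[CO2*] = KH · pCO2 = 10^(−1.49) × 485×10^-6 = 1.569×10^-5 mol/kg
α₀ = 1/(1 + K1/[H⁺] + K1K2/[H⁺]²) = 1/(1 + 10^+2.02 + 10^+0.93) = 0.008755
DIC = [CO2*]/α₀ = 1.569×10^-5 / 0.008755 = 1.793 mmol/kg
[CO3²⁻] = α₂·DIC; α₂ = 0.07451, so [CO3²⁻] = 0.07451 × 1.793 = 0.134 mmol/kg

[CO3²⁻] = 0.134 mmol/kg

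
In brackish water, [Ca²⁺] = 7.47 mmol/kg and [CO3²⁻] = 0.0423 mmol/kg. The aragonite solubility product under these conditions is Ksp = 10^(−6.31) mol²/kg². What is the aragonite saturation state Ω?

Ω = 0.645

Ksp = 10^(−6.31) = 4.898×10^-7
Ω = [Ca²⁺][CO3²⁻]/Ksp = (7.47×10^-3)(0.0423×10^-3) / 4.898×10^-7 = 0.645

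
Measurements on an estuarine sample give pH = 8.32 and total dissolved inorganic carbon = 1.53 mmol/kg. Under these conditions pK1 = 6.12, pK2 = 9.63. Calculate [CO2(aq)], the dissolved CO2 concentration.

[CO2*] = 9.15 μmol/kg

α₀ = 1 / (1 + K1/[H⁺] + K1K2/[H⁺]²) = 1 / (1 + 10^+2.20 + 10^+0.89)
   = 1 / (1 + 158.49 + 7.7625) = 1/167.25 = 0.005979
[CO2*] = α₀ × DIC = 0.005979 × 1.53 = 0.00915 mmol/kg = 9.15 μmol/kg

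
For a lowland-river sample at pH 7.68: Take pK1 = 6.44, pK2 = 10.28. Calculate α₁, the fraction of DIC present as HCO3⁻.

α₁ = 0.943

α₁ = 1 / (1 + [H⁺]/K1 + K2/[H⁺]) = 1 / (1 + 10^-1.24 + 10^-2.60)
   = 1 / (1 + 0.057544 + 0.0025119) = 1/1.0601 = 0.9433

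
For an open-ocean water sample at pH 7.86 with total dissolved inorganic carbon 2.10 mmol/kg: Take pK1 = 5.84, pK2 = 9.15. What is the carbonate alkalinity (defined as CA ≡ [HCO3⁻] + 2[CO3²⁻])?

CA = [HCO3⁻] + 2[CO3²⁻] = (α₁ + 2α₂)·DIC
At pH 7.86: [H⁺]/K1 = 10^-2.02 = 0.0095499, K2/[H⁺] = 10^-1.29 = 0.051286
α₁ = 1/(1 + 0.0095499 + 0.051286) = 1/1.0608 = 0.9427; α₂ = α₁·K2/[H⁺] = 0.04835
α₁ + 2α₂ = 1.0393
CA = 1.0393 × 2.10 = 2.18 mmol/kg

CA = 2.18 mmol/kg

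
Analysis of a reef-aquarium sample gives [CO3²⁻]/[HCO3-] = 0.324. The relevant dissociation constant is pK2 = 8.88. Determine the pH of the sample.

pH = 8.39

From K2 = [H⁺][CO3²⁻]/[HCO3-]:  pH = pK2 + log₁₀([CO3²⁻]/[HCO3-])
log₁₀(0.324) = -0.489
pH = 8.88 + (-0.489) = 8.39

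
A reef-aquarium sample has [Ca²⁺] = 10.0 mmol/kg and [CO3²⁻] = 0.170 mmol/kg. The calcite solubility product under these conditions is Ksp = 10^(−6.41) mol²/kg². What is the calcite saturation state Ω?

Ksp = 10^(−6.41) = 3.890×10^-7
Ω = [Ca²⁺][CO3²⁻]/Ksp = (10.0×10^-3)(0.170×10^-3) / 3.890×10^-7 = 4.37

Ω = 4.37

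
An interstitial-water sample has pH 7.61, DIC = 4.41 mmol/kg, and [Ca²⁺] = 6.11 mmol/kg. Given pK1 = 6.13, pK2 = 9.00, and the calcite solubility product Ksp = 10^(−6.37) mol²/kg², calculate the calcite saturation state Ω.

α₂ = 1 / (1 + [H⁺]/K2 + [H⁺]²/(K1K2)) = 1 / (1 + 10^+1.39 + 10^-0.09)
   = 1 / (1 + 24.547 + 0.81283) = 1/26.360 = 0.03794
[CO3²⁻] = α₂ × DIC = 0.03794 × 4.41 = 0.1673 mmol/kg
Ksp = 10^(−6.37) = 4.266×10^-7
Ω = [Ca²⁺][CO3²⁻]/Ksp = (6.11×10^-3)(1.673×10^-4) / 4.266×10^-7 = 2.40

Ω = 2.40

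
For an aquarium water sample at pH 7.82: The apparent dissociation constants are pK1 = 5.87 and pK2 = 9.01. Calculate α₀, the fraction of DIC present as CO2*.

α₀ = 0.0104

α₀ = 1 / (1 + K1/[H⁺] + K1K2/[H⁺]²) = 1 / (1 + 10^+1.95 + 10^+0.76)
   = 1 / (1 + 89.125 + 5.7544) = 1/95.879 = 0.01043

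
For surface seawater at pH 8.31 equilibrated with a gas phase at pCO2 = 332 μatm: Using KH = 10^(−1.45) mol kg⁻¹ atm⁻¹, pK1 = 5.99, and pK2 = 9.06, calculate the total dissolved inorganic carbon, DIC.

[CO2*] = KH · pCO2 = 10^(−1.45) × 332×10^-6 = 1.178×10^-5 mol/kg
α₀ = 1/(1 + K1/[H⁺] + K1K2/[H⁺]²) = 1/(1 + 10^+2.32 + 10^+1.57) = 0.004047
DIC = [CO2*]/α₀ = 1.178×10^-5 / 0.004047 = 2.91 mmol/kg

DIC = 2.91 mmol/kg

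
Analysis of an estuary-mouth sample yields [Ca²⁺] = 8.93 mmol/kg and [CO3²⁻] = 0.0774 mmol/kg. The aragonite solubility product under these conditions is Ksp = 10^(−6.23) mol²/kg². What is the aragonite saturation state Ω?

Ω = 1.17

Ksp = 10^(−6.23) = 5.888×10^-7
Ω = [Ca²⁺][CO3²⁻]/Ksp = (8.93×10^-3)(0.0774×10^-3) / 5.888×10^-7 = 1.17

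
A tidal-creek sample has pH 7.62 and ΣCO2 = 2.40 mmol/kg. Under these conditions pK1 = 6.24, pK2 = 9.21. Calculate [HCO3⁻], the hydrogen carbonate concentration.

[HCO3⁻] = 2.25 mmol/kg

α₁ = 1 / (1 + [H⁺]/K1 + K2/[H⁺]) = 1 / (1 + 10^-1.38 + 10^-1.59)
   = 1 / (1 + 0.041687 + 0.025704) = 1/1.0674 = 0.9369
[HCO3⁻] = α₁ × DIC = 0.9369 × 2.40 = 2.25 mmol/kg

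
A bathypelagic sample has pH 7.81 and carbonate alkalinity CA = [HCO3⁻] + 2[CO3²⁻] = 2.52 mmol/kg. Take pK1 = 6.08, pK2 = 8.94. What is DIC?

DIC = 2.40 mmol/kg

CA = [HCO3⁻] + 2[CO3²⁻] = (α₁ + 2α₂)·DIC
At pH 7.81: [H⁺]/K1 = 10^-1.73 = 0.018621, K2/[H⁺] = 10^-1.13 = 0.074131
α₁ = 1/(1 + 0.018621 + 0.074131) = 1/1.0928 = 0.9151; α₂ = α₁·K2/[H⁺] = 0.06784
α₁ + 2α₂ = 1.0508
DIC = CA / (α₁ + 2α₂) = 2.52 / 1.0508 = 2.40 mmol/kg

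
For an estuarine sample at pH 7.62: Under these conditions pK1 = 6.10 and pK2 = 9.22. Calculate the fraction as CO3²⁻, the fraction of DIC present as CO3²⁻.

α₂ = 1 / (1 + [H⁺]/K2 + [H⁺]²/(K1K2)) = 1 / (1 + 10^+1.60 + 10^+0.08)
   = 1 / (1 + 39.811 + 1.2023) = 1/42.013 = 0.02380

α₂ = 0.0238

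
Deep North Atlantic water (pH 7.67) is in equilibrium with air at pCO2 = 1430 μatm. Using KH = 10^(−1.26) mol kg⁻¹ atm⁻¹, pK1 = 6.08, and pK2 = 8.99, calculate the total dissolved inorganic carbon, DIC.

[CO2*] = KH · pCO2 = 10^(−1.26) × 1430×10^-6 = 7.858×10^-5 mol/kg
α₀ = 1/(1 + K1/[H⁺] + K1K2/[H⁺]²) = 1/(1 + 10^+1.59 + 10^+0.27) = 0.02394
DIC = [CO2*]/α₀ = 7.858×10^-5 / 0.02394 = 3.28 mmol/kg

DIC = 3.28 mmol/kg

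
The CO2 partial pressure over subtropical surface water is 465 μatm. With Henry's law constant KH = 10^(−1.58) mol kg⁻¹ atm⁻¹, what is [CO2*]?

[CO2*] = 12.2 μmol/kg

KH = 10^(−1.58) = 2.630×10^-2 mol kg⁻¹ atm⁻¹
[CO2*] = KH · pCO2 = 2.630×10^-2 × 465×10^-6 atm = 1.22×10^-5 mol/kg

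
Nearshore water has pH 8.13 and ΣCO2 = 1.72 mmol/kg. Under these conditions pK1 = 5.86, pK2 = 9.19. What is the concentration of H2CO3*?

α₀ = 1 / (1 + K1/[H⁺] + K1K2/[H⁺]²) = 1 / (1 + 10^+2.27 + 10^+1.21)
   = 1 / (1 + 186.21 + 16.218) = 1/203.43 = 0.004916
[CO2*] = α₀ × DIC = 0.004916 × 1.72 = 0.00846 mmol/kg = 8.46 μmol/kg

[CO2*] = 8.46 μmol/kg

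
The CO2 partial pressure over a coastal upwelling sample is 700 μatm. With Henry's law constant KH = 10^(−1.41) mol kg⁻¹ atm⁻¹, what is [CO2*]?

[CO2*] = 27.2 μmol/kg

KH = 10^(−1.41) = 3.890×10^-2 mol kg⁻¹ atm⁻¹
[CO2*] = KH · pCO2 = 3.890×10^-2 × 700×10^-6 atm = 2.72×10^-5 mol/kg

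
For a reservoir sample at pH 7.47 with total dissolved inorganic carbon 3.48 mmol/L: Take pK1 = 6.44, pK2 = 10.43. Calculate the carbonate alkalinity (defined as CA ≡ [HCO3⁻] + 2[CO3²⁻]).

CA = 3.19 mmol/L

CA = [HCO3⁻] + 2[CO3²⁻] = (α₁ + 2α₂)·DIC
At pH 7.47: [H⁺]/K1 = 10^-1.03 = 0.093325, K2/[H⁺] = 10^-2.96 = 0.0010965
α₁ = 1/(1 + 0.093325 + 0.0010965) = 1/1.0944 = 0.9137; α₂ = α₁·K2/[H⁺] = 0.001002
α₁ + 2α₂ = 0.9157
CA = 0.9157 × 3.48 = 3.19 mmol/L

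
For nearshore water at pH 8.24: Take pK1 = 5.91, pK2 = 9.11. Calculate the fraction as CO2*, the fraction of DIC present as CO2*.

α₀ = 0.00410

α₀ = 1 / (1 + K1/[H⁺] + K1K2/[H⁺]²) = 1 / (1 + 10^+2.33 + 10^+1.46)
   = 1 / (1 + 213.80 + 28.840) = 1/243.64 = 0.004104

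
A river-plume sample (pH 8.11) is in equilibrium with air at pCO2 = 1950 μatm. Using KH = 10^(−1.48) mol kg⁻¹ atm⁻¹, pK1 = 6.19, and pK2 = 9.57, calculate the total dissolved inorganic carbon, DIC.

[CO2*] = KH · pCO2 = 10^(−1.48) × 1950×10^-6 = 6.457×10^-5 mol/kg
α₀ = 1/(1 + K1/[H⁺] + K1K2/[H⁺]²) = 1/(1 + 10^+1.92 + 10^+0.46) = 0.01149
DIC = [CO2*]/α₀ = 6.457×10^-5 / 0.01149 = 5.62 mmol/kg

DIC = 5.62 mmol/kg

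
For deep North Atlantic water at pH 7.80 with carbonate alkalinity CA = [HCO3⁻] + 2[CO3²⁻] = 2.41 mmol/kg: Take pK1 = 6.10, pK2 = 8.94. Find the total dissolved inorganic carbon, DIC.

CA = [HCO3⁻] + 2[CO3²⁻] = (α₁ + 2α₂)·DIC
At pH 7.80: [H⁺]/K1 = 10^-1.70 = 0.019953, K2/[H⁺] = 10^-1.14 = 0.072444
α₁ = 1/(1 + 0.019953 + 0.072444) = 1/1.0924 = 0.9154; α₂ = α₁·K2/[H⁺] = 0.06632
α₁ + 2α₂ = 1.0481
DIC = CA / (α₁ + 2α₂) = 2.41 / 1.0481 = 2.30 mmol/kg

DIC = 2.30 mmol/kg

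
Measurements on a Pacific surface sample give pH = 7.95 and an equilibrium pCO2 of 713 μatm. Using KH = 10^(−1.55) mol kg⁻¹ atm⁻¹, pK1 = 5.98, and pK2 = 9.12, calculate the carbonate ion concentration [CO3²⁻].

[CO3²⁻] = 0.127 mmol/kg

[CO2*] = KH · pCO2 = 10^(−1.55) × 713×10^-6 = 2.010×10^-5 mol/kg
α₀ = 1/(1 + K1/[H⁺] + K1K2/[H⁺]²) = 1/(1 + 10^+1.97 + 10^+0.80) = 0.009937
DIC = [CO2*]/α₀ = 2.010×10^-5 / 0.009937 = 2.022 mmol/kg
[CO3²⁻] = α₂·DIC; α₂ = 0.06270, so [CO3²⁻] = 0.06270 × 2.022 = 0.127 mmol/kg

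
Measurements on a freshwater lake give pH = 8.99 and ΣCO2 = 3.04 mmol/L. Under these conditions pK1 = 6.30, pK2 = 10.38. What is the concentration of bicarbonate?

[HCO3⁻] = 2.92 mmol/L

α₁ = 1 / (1 + [H⁺]/K1 + K2/[H⁺]) = 1 / (1 + 10^-2.69 + 10^-1.39)
   = 1 / (1 + 0.0020417 + 0.040738) = 1/1.0428 = 0.9590
[HCO3⁻] = α₁ × DIC = 0.9590 × 3.04 = 2.92 mmol/L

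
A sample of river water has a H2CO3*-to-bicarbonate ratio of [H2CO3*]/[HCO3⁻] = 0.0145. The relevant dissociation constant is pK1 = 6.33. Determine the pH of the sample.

From K1 = [H⁺][HCO3⁻]/[H2CO3*]:  pH = pK1 − log₁₀([H2CO3*]/[HCO3⁻])
log₁₀(0.0145) = -1.839
pH = 6.33 − (-1.839) = 8.17

pH = 8.17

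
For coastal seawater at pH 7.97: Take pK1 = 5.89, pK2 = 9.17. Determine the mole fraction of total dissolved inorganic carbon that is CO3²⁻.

α₂ = 0.0589

α₂ = 1 / (1 + [H⁺]/K2 + [H⁺]²/(K1K2)) = 1 / (1 + 10^+1.20 + 10^-0.88)
   = 1 / (1 + 15.849 + 0.13183) = 1/16.981 = 0.05889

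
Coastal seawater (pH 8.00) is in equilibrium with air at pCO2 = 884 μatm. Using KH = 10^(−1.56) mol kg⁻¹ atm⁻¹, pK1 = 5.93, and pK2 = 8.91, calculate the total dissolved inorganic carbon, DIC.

[CO2*] = KH · pCO2 = 10^(−1.56) × 884×10^-6 = 2.435×10^-5 mol/kg
α₀ = 1/(1 + K1/[H⁺] + K1K2/[H⁺]²) = 1/(1 + 10^+2.07 + 10^+1.16) = 0.007522
DIC = [CO2*]/α₀ = 2.435×10^-5 / 0.007522 = 3.24 mmol/kg

DIC = 3.24 mmol/kg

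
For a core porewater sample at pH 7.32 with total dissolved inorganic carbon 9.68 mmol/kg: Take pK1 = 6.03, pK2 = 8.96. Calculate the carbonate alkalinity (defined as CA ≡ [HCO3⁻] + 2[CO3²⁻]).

CA = 9.42 mmol/kg

CA = [HCO3⁻] + 2[CO3²⁻] = (α₁ + 2α₂)·DIC
At pH 7.32: [H⁺]/K1 = 10^-1.29 = 0.051286, K2/[H⁺] = 10^-1.64 = 0.022909
α₁ = 1/(1 + 0.051286 + 0.022909) = 1/1.0742 = 0.9309; α₂ = α₁·K2/[H⁺] = 0.02133
α₁ + 2α₂ = 0.9736
CA = 0.9736 × 9.68 = 9.42 mmol/kg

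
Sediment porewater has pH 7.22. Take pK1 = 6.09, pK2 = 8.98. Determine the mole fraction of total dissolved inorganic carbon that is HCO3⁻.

α₁ = 0.916

α₁ = 1 / (1 + [H⁺]/K1 + K2/[H⁺]) = 1 / (1 + 10^-1.13 + 10^-1.76)
   = 1 / (1 + 0.074131 + 0.017378) = 1/1.0915 = 0.9162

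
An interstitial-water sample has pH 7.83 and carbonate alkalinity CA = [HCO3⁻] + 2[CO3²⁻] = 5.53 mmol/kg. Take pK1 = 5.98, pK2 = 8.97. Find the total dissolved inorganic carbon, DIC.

DIC = 5.25 mmol/kg

CA = [HCO3⁻] + 2[CO3²⁻] = (α₁ + 2α₂)·DIC
At pH 7.83: [H⁺]/K1 = 10^-1.85 = 0.014125, K2/[H⁺] = 10^-1.14 = 0.072444
α₁ = 1/(1 + 0.014125 + 0.072444) = 1/1.0866 = 0.9203; α₂ = α₁·K2/[H⁺] = 0.06667
α₁ + 2α₂ = 1.0537
DIC = CA / (α₁ + 2α₂) = 5.53 / 1.0537 = 5.25 mmol/kg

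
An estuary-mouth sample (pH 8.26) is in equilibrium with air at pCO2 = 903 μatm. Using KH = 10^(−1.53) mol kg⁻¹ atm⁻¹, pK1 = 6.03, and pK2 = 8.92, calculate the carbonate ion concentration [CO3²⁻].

[CO3²⁻] = 0.990 mmol/kg

[CO2*] = KH · pCO2 = 10^(−1.53) × 903×10^-6 = 2.665×10^-5 mol/kg
α₀ = 1/(1 + K1/[H⁺] + K1K2/[H⁺]²) = 1/(1 + 10^+2.23 + 10^+1.57) = 0.004808
DIC = [CO2*]/α₀ = 2.665×10^-5 / 0.004808 = 5.542 mmol/kg
[CO3²⁻] = α₂·DIC; α₂ = 0.1786, so [CO3²⁻] = 0.1786 × 5.542 = 0.990 mmol/kg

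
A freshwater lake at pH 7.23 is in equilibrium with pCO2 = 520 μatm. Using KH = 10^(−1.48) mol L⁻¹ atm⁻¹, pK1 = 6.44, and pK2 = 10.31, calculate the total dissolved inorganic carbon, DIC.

[CO2*] = KH · pCO2 = 10^(−1.48) × 520×10^-6 = 1.722×10^-5 mol/L
α₀ = 1/(1 + K1/[H⁺] + K1K2/[H⁺]²) = 1/(1 + 10^+0.79 + 10^-2.29) = 0.1394
DIC = [CO2*]/α₀ = 1.722×10^-5 / 0.1394 = 0.123 mmol/L

DIC = 0.123 mmol/L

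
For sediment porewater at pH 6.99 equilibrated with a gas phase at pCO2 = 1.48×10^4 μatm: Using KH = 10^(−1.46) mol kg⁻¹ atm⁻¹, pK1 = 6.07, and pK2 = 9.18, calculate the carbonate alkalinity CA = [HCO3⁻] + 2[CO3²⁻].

[CO2*] = KH · pCO2 = 10^(−1.46) × 1.48×10^4×10^-6 = 5.132×10^-4 mol/kg
α₀ = 1/(1 + K1/[H⁺] + K1K2/[H⁺]²) = 1/(1 + 10^+0.92 + 10^-1.27) = 0.1067
DIC = [CO2*]/α₀ = 5.132×10^-4 / 0.1067 = 4.809 mmol/kg
CA = (α₁ + 2α₂)·DIC = (0.8876 + 2×0.005731) × 4.809 = 4.32 mmol/kg

CA = 4.32 mmol/kg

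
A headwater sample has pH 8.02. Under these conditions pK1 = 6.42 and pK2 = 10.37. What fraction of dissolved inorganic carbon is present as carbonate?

α₂ = 1 / (1 + [H⁺]/K2 + [H⁺]²/(K1K2)) = 1 / (1 + 10^+2.35 + 10^+0.75)
   = 1 / (1 + 223.87 + 5.6234) = 1/230.50 = 0.004338

α₂ = 0.00434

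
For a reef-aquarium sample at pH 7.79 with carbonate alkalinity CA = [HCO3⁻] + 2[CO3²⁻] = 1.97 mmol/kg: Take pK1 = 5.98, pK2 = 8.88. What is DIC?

DIC = 1.86 mmol/kg

CA = [HCO3⁻] + 2[CO3²⁻] = (α₁ + 2α₂)·DIC
At pH 7.79: [H⁺]/K1 = 10^-1.81 = 0.015488, K2/[H⁺] = 10^-1.09 = 0.081283
α₁ = 1/(1 + 0.015488 + 0.081283) = 1/1.0968 = 0.9118; α₂ = α₁·K2/[H⁺] = 0.07411
α₁ + 2α₂ = 1.0600
DIC = CA / (α₁ + 2α₂) = 1.97 / 1.0600 = 1.86 mmol/kg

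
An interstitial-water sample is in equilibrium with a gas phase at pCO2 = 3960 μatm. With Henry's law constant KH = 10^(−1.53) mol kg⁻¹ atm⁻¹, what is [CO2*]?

KH = 10^(−1.53) = 2.951×10^-2 mol kg⁻¹ atm⁻¹
[CO2*] = KH · pCO2 = 2.951×10^-2 × 3960×10^-6 atm = 1.17×10^-4 mol/kg

[CO2*] = 117 μmol/kg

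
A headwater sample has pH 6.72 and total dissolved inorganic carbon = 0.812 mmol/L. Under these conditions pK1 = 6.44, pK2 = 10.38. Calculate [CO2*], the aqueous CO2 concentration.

α₀ = 1 / (1 + K1/[H⁺] + K1K2/[H⁺]²) = 1 / (1 + 10^+0.28 + 10^-3.38)
   = 1 / (1 + 1.9055 + 0.00041687) = 1/2.9059 = 0.3441
[CO2*] = α₀ × DIC = 0.3441 × 0.812 = 0.279 mmol/L

[CO2*] = 0.279 mmol/L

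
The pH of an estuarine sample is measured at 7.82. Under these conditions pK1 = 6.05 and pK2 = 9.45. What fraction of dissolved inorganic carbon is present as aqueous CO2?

α₀ = 0.0163

α₀ = 1 / (1 + K1/[H⁺] + K1K2/[H⁺]²) = 1 / (1 + 10^+1.77 + 10^+0.14)
   = 1 / (1 + 58.884 + 1.3804) = 1/61.265 = 0.01632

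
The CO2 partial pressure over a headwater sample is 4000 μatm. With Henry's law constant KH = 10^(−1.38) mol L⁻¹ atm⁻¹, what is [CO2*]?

KH = 10^(−1.38) = 4.169×10^-2 mol L⁻¹ atm⁻¹
[CO2*] = KH · pCO2 = 4.169×10^-2 × 4000×10^-6 atm = 1.67×10^-4 mol/L

[CO2*] = 167 μmol/L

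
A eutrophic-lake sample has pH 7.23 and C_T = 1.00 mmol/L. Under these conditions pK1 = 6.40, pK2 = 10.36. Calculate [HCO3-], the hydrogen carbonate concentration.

α₁ = 1 / (1 + [H⁺]/K1 + K2/[H⁺]) = 1 / (1 + 10^-0.83 + 10^-3.13)
   = 1 / (1 + 0.14791 + 0.00074131) = 1/1.1487 = 0.8706
[HCO3⁻] = α₁ × DIC = 0.8706 × 1.00 = 0.871 mmol/L

[HCO3⁻] = 0.871 mmol/L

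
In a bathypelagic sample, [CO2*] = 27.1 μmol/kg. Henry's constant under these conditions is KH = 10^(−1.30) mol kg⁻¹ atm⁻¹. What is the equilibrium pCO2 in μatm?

pCO2 = 541 μatm

KH = 10^(−1.30) = 5.012×10^-2 mol kg⁻¹ atm⁻¹
pCO2 = [CO2*]/KH = 27.1×10^-6 / 5.012×10^-2 = 5.41×10^-4 atm = 541 μatm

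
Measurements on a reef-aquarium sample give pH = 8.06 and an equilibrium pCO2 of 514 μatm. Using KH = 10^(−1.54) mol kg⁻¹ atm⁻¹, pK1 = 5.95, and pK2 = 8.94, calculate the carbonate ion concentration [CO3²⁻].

[CO2*] = KH · pCO2 = 10^(−1.54) × 514×10^-6 = 1.482×10^-5 mol/kg
α₀ = 1/(1 + K1/[H⁺] + K1K2/[H⁺]²) = 1/(1 + 10^+2.11 + 10^+1.23) = 0.006812
DIC = [CO2*]/α₀ = 1.482×10^-5 / 0.006812 = 2.176 mmol/kg
[CO3²⁻] = α₂·DIC; α₂ = 0.1157, so [CO3²⁻] = 0.1157 × 2.176 = 0.252 mmol/kg

[CO3²⁻] = 0.252 mmol/kg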